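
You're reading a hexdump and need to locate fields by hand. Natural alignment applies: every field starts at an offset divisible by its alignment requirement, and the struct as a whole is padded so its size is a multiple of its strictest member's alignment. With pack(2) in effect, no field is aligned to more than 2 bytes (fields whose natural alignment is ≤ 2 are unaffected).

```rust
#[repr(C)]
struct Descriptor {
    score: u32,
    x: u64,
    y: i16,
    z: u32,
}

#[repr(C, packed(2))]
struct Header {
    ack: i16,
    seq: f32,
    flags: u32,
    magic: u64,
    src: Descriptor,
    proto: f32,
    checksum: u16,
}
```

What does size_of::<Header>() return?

48 bytes

Descriptor: @0: score [4B, align 4] → 4; +4 pad (align 8); @8: x [8B, align 8] → 16; @16: y [2B, align 2] → 18; +2 pad (align 4); @20: z [4B, align 4] → 24; size 24, align 8
@0: ack [2B, align 2] → 2
@2: seq [4B, align 2] → 6
@6: flags [4B, align 2] → 10
@10: magic [8B, align 2] → 18
@18: src [24B, align 2] → 42
@42: proto [4B, align 2] → 46
@46: checksum [2B, align 2] → 48
size 48, align 2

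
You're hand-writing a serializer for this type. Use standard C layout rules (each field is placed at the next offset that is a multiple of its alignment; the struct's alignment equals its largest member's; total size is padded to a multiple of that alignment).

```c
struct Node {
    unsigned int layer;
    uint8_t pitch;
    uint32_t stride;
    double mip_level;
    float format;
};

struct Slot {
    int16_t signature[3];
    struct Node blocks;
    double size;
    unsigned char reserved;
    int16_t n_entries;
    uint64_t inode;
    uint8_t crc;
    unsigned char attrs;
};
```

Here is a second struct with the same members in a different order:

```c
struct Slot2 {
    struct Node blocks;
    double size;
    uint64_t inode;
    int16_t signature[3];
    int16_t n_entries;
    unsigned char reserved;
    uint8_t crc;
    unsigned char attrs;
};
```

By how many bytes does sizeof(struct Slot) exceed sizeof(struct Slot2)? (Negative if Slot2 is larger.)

Node: layer at 0 (size 4, align 4) → ends 4; pitch at 4 (size 1, align 1) → ends 5; pad 3 to align 4 for stride; stride at 8 (size 4, align 4) → ends 12; pad 4 to align 8 for mip_level; mip_level at 16 (size 8, align 8) → ends 24; format at 24 (size 4, align 4) → ends 28; tail pad 4 to reach multiple of 8; total 32 bytes, alignment 8
signature at 0 (size 6, align 2) → ends 6
pad 2 to align 8 for blocks
blocks at 8 (size 32, align 8) → ends 40
size at 40 (size 8, align 8) → ends 48
reserved at 48 (size 1, align 1) → ends 49
pad 1 to align 2 for n_entries
n_entries at 50 (size 2, align 2) → ends 52
pad 4 to align 8 for inode
inode at 56 (size 8, align 8) → ends 64
crc at 64 (size 1, align 1) → ends 65
attrs at 65 (size 1, align 1) → ends 66
tail pad 6 to reach multiple of 8
total 72 bytes, alignment 8
— Slot2 —
blocks at 0 (size 32, align 8) → ends 32
size at 32 (size 8, align 8) → ends 40
inode at 40 (size 8, align 8) → ends 48
signature at 48 (size 6, align 2) → ends 54
n_entries at 54 (size 2, align 2) → ends 56
reserved at 56 (size 1, align 1) → ends 57
crc at 57 (size 1, align 1) → ends 58
attrs at 58 (size 1, align 1) → ends 59
tail pad 5 to reach multiple of 8
total 64 bytes, alignment 8
72 − 64 = 8

8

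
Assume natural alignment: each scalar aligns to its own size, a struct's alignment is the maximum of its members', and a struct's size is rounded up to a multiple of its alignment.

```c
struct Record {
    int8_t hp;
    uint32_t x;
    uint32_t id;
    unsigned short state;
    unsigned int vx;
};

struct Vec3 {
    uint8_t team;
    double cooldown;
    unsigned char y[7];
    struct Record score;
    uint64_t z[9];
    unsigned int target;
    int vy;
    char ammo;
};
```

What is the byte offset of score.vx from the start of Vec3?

Record: hp at 0 (size 1, align 1) → ends 1; pad 3 to align 4 for x; x at 4 (size 4, align 4) → ends 8; id at 8 (size 4, align 4) → ends 12; state at 12 (size 2, align 2) → ends 14; pad 2 to align 4 for vx; vx at 16 (size 4, align 4) → ends 20; total 20 bytes, alignment 4
team at 0 (size 1, align 1) → ends 1
pad 7 to align 8 for cooldown
cooldown at 8 (size 8, align 8) → ends 16
y at 16 (size 7, align 1) → ends 23
pad 1 to align 4 for score
score at 24 (size 20, align 4) → ends 44
within Record: vx at 16
24 + 16 = 40

40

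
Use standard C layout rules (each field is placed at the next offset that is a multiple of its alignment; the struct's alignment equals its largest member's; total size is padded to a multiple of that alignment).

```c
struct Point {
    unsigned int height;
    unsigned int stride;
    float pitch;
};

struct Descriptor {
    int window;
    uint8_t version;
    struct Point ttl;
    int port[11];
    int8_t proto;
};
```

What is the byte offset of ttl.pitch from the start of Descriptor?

Point: height at 0 (size 4, align 4) → ends 4; stride at 4 (size 4, align 4) → ends 8; pitch at 8 (size 4, align 4) → ends 12; total 12 bytes, alignment 4
window at 0 (size 4, align 4) → ends 4
version at 4 (size 1, align 1) → ends 5
pad 3 to align 4 for ttl
ttl at 8 (size 12, align 4) → ends 20
within Point: pitch at 8
8 + 8 = 16

16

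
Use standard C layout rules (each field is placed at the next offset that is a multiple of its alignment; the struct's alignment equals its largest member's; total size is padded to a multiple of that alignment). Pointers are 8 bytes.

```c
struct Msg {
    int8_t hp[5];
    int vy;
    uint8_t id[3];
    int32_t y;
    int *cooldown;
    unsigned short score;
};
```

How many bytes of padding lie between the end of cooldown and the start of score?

0

@0: hp [5B, align 1] → 5
+3 pad (align 4)
@8: vy [4B, align 4] → 12
@12: id [3B, align 1] → 15
+1 pad (align 4)
@16: y [4B, align 4] → 20
+4 pad (align 8)
@24: cooldown [8B, align 8] → 32
@32: score [2B, align 2] → 34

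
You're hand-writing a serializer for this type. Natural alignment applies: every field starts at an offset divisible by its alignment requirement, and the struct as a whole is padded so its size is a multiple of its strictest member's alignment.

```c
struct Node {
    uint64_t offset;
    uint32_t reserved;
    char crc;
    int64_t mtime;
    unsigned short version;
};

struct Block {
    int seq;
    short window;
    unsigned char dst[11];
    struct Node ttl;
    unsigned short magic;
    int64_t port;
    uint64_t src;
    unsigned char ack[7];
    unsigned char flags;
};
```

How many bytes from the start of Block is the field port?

64

Node: @0: offset [8B, align 8] → 8; @8: reserved [4B, align 4] → 12; @12: crc [1B, align 1] → 13; +3 pad (align 8); @16: mtime [8B, align 8] → 24; @24: version [2B, align 2] → 26; +6 tail pad (align 8); size 32, align 8
@0: seq [4B, align 4] → 4
@4: window [2B, align 2] → 6
@6: dst [11B, align 1] → 17
+7 pad (align 8)
@24: ttl [32B, align 8] → 56
@56: magic [2B, align 2] → 58
+6 pad (align 8)
@64: port [8B, align 8] → 72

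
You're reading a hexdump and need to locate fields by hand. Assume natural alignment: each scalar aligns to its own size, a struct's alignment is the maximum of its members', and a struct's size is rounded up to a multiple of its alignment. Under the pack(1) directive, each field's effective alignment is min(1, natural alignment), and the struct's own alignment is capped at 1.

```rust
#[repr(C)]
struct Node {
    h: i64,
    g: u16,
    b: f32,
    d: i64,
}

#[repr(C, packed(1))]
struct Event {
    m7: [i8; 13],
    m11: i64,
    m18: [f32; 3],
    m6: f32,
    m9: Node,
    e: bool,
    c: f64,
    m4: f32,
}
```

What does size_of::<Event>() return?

74

Node: h at 0 (size 8, align 8) → ends 8; g at 8 (size 2, align 2) → ends 10; pad 2 to align 4 for b; b at 12 (size 4, align 4) → ends 16; d at 16 (size 8, align 8) → ends 24; total 24 bytes, alignment 8
m7 at 0 (size 13, align 1) → ends 13
m11 at 13 (size 8, align 1) → ends 21
m18 at 21 (size 12, align 1) → ends 33
m6 at 33 (size 4, align 1) → ends 37
m9 at 37 (size 24, align 1) → ends 61
e at 61 (size 1, align 1) → ends 62
c at 62 (size 8, align 1) → ends 70
m4 at 70 (size 4, align 1) → ends 74
total 74 bytes, alignment 1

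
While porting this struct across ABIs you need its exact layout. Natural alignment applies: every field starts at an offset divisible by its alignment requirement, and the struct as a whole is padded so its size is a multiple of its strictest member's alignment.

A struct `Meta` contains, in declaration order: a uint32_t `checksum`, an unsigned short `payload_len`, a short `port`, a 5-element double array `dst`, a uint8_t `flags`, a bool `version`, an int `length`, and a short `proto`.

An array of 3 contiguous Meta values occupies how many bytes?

checksum at 0 (size 4, align 4) → ends 4
payload_len at 4 (size 2, align 2) → ends 6
port at 6 (size 2, align 2) → ends 8
dst at 8 (size 40, align 8) → ends 48
flags at 48 (size 1, align 1) → ends 49
version at 49 (size 1, align 1) → ends 50
pad 2 to align 4 for length
length at 52 (size 4, align 4) → ends 56
proto at 56 (size 2, align 2) → ends 58
tail pad 6 to reach multiple of 8
total 64 bytes, alignment 8
array of 3: 3 × 64 = 192

192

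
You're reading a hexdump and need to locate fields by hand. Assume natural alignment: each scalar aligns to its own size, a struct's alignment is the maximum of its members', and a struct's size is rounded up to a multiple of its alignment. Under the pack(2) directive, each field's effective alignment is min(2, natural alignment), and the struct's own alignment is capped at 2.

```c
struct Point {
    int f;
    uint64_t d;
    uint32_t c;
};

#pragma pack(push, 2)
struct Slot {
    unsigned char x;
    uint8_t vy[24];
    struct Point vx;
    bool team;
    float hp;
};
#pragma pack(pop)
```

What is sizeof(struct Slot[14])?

Point: 0..4  f  (4B, 4-aligned); 4..8  -- padding (4B); 8..16  d  (8B, 8-aligned); 16..20  c  (4B, 4-aligned); 20..24  -- tail padding (4B); sizeof = 24, alignof = 8
0..1  x  (1B, 1-aligned)
1..25  vy  (24B, 1-aligned)
25..26  -- padding (1B)
26..50  vx  (24B, 2-aligned)
50..51  team  (1B, 1-aligned)
51..52  -- padding (1B)
52..56  hp  (4B, 2-aligned)
sizeof = 56, alignof = 2
array of 14: 14 × 56 = 784

784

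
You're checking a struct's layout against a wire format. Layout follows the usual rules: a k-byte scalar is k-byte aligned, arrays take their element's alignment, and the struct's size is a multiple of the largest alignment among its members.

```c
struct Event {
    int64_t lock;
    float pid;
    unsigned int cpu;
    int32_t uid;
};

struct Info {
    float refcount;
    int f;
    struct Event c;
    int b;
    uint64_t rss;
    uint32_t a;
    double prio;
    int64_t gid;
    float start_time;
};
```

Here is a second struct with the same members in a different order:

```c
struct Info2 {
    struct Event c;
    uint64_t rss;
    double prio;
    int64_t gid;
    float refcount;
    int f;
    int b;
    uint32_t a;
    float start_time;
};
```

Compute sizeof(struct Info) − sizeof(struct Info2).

Event: @0: lock [8B, align 8] → 8; @8: pid [4B, align 4] → 12; @12: cpu [4B, align 4] → 16; @16: uid [4B, align 4] → 20; +4 tail pad (align 8); size 24, align 8
@0: refcount [4B, align 4] → 4
@4: f [4B, align 4] → 8
@8: c [24B, align 8] → 32
@32: b [4B, align 4] → 36
+4 pad (align 8)
@40: rss [8B, align 8] → 48
@48: a [4B, align 4] → 52
+4 pad (align 8)
@56: prio [8B, align 8] → 64
@64: gid [8B, align 8] → 72
@72: start_time [4B, align 4] → 76
+4 tail pad (align 8)
size 80, align 8
— Info2 —
@0: c [24B, align 8] → 24
@24: rss [8B, align 8] → 32
@32: prio [8B, align 8] → 40
@40: gid [8B, align 8] → 48
@48: refcount [4B, align 4] → 52
@52: f [4B, align 4] → 56
@56: b [4B, align 4] → 60
@60: a [4B, align 4] → 64
@64: start_time [4B, align 4] → 68
+4 tail pad (align 8)
size 72, align 8
80 − 72 = 8

8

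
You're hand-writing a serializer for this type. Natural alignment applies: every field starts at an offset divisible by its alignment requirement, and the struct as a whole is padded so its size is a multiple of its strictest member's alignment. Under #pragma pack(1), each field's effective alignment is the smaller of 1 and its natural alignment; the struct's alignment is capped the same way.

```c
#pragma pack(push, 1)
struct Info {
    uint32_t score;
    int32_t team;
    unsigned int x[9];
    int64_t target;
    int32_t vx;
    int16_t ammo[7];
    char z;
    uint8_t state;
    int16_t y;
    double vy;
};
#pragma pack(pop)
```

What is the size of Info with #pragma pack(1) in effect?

0..4  score  (4B, 1-aligned)
4..8  team  (4B, 1-aligned)
8..44  x  (36B, 1-aligned)
44..52  target  (8B, 1-aligned)
52..56  vx  (4B, 1-aligned)
56..70  ammo  (14B, 1-aligned)
70..71  z  (1B, 1-aligned)
71..72  state  (1B, 1-aligned)
72..74  y  (2B, 1-aligned)
74..82  vy  (8B, 1-aligned)
sizeof = 82, alignof = 1

82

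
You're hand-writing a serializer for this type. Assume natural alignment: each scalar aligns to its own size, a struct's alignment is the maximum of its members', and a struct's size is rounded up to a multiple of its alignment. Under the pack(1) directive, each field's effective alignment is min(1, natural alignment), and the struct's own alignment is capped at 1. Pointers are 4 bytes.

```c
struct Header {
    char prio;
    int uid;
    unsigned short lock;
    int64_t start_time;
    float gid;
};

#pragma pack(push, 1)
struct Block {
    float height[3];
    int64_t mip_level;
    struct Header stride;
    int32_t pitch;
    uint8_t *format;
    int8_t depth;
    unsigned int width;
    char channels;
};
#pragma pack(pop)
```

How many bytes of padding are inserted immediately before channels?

Header: @0: prio [1B, align 1] → 1; +3 pad (align 4); @4: uid [4B, align 4] → 8; @8: lock [2B, align 2] → 10; +6 pad (align 8); @16: start_time [8B, align 8] → 24; @24: gid [4B, align 4] → 28; +4 tail pad (align 8); size 32, align 8
@0: height [12B, align 1] → 12
@12: mip_level [8B, align 1] → 20
@20: stride [32B, align 1] → 52
@52: pitch [4B, align 1] → 56
@56: format [4B, align 1] → 60
@60: depth [1B, align 1] → 61
@61: width [4B, align 1] → 65
@65: channels [1B, align 1] → 66

0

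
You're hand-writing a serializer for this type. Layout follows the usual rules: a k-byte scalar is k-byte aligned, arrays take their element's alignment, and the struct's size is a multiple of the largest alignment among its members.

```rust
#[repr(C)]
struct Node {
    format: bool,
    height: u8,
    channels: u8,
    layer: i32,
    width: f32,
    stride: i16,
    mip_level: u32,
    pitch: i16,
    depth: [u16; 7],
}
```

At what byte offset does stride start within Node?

@0: format [1B, align 1] → 1
@1: height [1B, align 1] → 2
@2: channels [1B, align 1] → 3
+1 pad (align 4)
@4: layer [4B, align 4] → 8
@8: width [4B, align 4] → 12
@12: stride [2B, align 2] → 14

12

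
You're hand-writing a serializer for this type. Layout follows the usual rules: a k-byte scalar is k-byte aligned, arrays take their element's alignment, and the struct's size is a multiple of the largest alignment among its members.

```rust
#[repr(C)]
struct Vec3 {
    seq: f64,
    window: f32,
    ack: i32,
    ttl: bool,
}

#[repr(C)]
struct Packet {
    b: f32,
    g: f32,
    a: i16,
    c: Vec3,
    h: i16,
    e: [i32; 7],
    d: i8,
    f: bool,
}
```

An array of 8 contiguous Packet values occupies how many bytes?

Vec3: @0: seq [8B, align 8] → 8; @8: window [4B, align 4] → 12; @12: ack [4B, align 4] → 16; @16: ttl [1B, align 1] → 17; +7 tail pad (align 8); size 24, align 8
@0: b [4B, align 4] → 4
@4: g [4B, align 4] → 8
@8: a [2B, align 2] → 10
+6 pad (align 8)
@16: c [24B, align 8] → 40
@40: h [2B, align 2] → 42
+2 pad (align 4)
@44: e [28B, align 4] → 72
@72: d [1B, align 1] → 73
@73: f [1B, align 1] → 74
+6 tail pad (align 8)
size 80, align 8
array of 8: 8 × 80 = 640

640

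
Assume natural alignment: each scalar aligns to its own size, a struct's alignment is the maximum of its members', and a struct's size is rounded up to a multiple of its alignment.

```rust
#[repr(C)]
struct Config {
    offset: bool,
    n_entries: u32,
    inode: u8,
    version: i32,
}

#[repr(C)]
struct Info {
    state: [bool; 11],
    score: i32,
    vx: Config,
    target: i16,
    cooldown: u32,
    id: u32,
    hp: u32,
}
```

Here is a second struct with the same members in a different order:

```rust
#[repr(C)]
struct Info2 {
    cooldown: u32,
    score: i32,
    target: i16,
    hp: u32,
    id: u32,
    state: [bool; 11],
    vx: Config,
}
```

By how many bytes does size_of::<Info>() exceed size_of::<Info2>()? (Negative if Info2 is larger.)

0

Config: 0..1  offset  (1B, 1-aligned); 1..4  -- padding (3B); 4..8  n_entries  (4B, 4-aligned); 8..9  inode  (1B, 1-aligned); 9..12  -- padding (3B); 12..16  version  (4B, 4-aligned); sizeof = 16, alignof = 4
0..11  state  (11B, 1-aligned)
11..12  -- padding (1B)
12..16  score  (4B, 4-aligned)
16..32  vx  (16B, 4-aligned)
32..34  target  (2B, 2-aligned)
34..36  -- padding (2B)
36..40  cooldown  (4B, 4-aligned)
40..44  id  (4B, 4-aligned)
44..48  hp  (4B, 4-aligned)
sizeof = 48, alignof = 4
— Info2 —
0..4  cooldown  (4B, 4-aligned)
4..8  score  (4B, 4-aligned)
8..10  target  (2B, 2-aligned)
10..12  -- padding (2B)
12..16  hp  (4B, 4-aligned)
16..20  id  (4B, 4-aligned)
20..31  state  (11B, 1-aligned)
31..32  -- padding (1B)
32..48  vx  (16B, 4-aligned)
sizeof = 48, alignof = 4
48 − 48 = 0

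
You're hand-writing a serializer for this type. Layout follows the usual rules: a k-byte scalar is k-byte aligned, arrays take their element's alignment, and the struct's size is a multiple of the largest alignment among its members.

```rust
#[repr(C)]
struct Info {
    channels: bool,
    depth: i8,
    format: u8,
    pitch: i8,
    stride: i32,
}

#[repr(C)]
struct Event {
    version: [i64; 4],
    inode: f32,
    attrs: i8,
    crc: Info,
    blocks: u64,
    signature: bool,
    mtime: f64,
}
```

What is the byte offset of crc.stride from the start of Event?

44

Info: 0..1  channels  (1B, 1-aligned); 1..2  depth  (1B, 1-aligned); 2..3  format  (1B, 1-aligned); 3..4  pitch  (1B, 1-aligned); 4..8  stride  (4B, 4-aligned); sizeof = 8, alignof = 4
0..32  version  (32B, 8-aligned)
32..36  inode  (4B, 4-aligned)
36..37  attrs  (1B, 1-aligned)
37..40  -- padding (3B)
40..48  crc  (8B, 4-aligned)
within Info: stride at 4
40 + 4 = 44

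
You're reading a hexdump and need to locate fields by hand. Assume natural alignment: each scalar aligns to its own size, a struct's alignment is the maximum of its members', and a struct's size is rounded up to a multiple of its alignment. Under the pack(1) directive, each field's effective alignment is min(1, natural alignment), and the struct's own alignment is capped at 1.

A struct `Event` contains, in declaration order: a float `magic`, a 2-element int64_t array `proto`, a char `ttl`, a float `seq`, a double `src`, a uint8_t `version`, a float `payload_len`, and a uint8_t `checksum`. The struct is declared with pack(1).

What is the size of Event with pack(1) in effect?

39

magic at 0 (size 4, align 1) → ends 4
proto at 4 (size 16, align 1) → ends 20
ttl at 20 (size 1, align 1) → ends 21
seq at 21 (size 4, align 1) → ends 25
src at 25 (size 8, align 1) → ends 33
version at 33 (size 1, align 1) → ends 34
payload_len at 34 (size 4, align 1) → ends 38
checksum at 38 (size 1, align 1) → ends 39
total 39 bytes, alignment 1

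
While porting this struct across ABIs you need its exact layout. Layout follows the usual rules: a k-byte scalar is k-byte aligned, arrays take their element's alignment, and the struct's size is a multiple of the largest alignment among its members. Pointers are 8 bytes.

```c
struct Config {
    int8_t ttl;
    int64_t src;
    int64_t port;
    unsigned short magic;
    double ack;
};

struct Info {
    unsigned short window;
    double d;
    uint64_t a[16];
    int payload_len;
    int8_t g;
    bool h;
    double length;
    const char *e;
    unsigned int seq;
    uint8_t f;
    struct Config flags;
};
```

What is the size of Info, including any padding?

216

Config: 0..1  ttl  (1B, 1-aligned); 1..8  -- padding (7B); 8..16  src  (8B, 8-aligned); 16..24  port  (8B, 8-aligned); 24..26  magic  (2B, 2-aligned); 26..32  -- padding (6B); 32..40  ack  (8B, 8-aligned); sizeof = 40, alignof = 8
0..2  window  (2B, 2-aligned)
2..8  -- padding (6B)
8..16  d  (8B, 8-aligned)
16..144  a  (128B, 8-aligned)
144..148  payload_len  (4B, 4-aligned)
148..149  g  (1B, 1-aligned)
149..150  h  (1B, 1-aligned)
150..152  -- padding (2B)
152..160  length  (8B, 8-aligned)
160..168  e  (8B, 8-aligned)
168..172  seq  (4B, 4-aligned)
172..173  f  (1B, 1-aligned)
173..176  -- padding (3B)
176..216  flags  (40B, 8-aligned)
sizeof = 216, alignof = 8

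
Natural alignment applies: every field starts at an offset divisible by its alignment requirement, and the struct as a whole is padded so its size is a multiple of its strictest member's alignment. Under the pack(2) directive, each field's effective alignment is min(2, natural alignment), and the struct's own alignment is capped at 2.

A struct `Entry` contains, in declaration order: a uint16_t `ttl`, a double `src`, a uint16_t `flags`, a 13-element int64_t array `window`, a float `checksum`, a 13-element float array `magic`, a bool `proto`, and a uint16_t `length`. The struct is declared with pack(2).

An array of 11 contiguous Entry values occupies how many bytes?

1936

0..2  ttl  (2B, 2-aligned)
2..10  src  (8B, 2-aligned)
10..12  flags  (2B, 2-aligned)
12..116  window  (104B, 2-aligned)
116..120  checksum  (4B, 2-aligned)
120..172  magic  (52B, 2-aligned)
172..173  proto  (1B, 1-aligned)
173..174  -- padding (1B)
174..176  length  (2B, 2-aligned)
sizeof = 176, alignof = 2
array of 11: 11 × 176 = 1936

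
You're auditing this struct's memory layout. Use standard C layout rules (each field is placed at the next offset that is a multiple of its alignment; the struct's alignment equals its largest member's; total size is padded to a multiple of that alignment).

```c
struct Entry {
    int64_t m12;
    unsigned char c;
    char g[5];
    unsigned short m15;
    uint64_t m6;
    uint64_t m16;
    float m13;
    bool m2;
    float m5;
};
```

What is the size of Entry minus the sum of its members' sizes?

0..8  m12  (8B, 8-aligned)
8..9  c  (1B, 1-aligned)
9..14  g  (5B, 1-aligned)
14..16  m15  (2B, 2-aligned)
16..24  m6  (8B, 8-aligned)
24..32  m16  (8B, 8-aligned)
32..36  m13  (4B, 4-aligned)
36..37  m2  (1B, 1-aligned)
37..40  -- padding (3B)
40..44  m5  (4B, 4-aligned)
44..48  -- tail padding (4B)
sizeof = 48, alignof = 8
data bytes 41, size 48 → padding 7

7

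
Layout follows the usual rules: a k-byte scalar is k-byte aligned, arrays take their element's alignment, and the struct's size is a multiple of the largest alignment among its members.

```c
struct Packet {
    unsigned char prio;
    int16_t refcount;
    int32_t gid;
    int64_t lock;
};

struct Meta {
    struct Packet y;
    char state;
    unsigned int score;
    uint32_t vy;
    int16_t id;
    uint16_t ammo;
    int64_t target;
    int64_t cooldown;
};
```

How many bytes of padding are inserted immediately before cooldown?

Packet: @0: prio [1B, align 1] → 1; +1 pad (align 2); @2: refcount [2B, align 2] → 4; @4: gid [4B, align 4] → 8; @8: lock [8B, align 8] → 16; size 16, align 8
@0: y [16B, align 8] → 16
@16: state [1B, align 1] → 17
+3 pad (align 4)
@20: score [4B, align 4] → 24
@24: vy [4B, align 4] → 28
@28: id [2B, align 2] → 30
@30: ammo [2B, align 2] → 32
@32: target [8B, align 8] → 40
@40: cooldown [8B, align 8] → 48

0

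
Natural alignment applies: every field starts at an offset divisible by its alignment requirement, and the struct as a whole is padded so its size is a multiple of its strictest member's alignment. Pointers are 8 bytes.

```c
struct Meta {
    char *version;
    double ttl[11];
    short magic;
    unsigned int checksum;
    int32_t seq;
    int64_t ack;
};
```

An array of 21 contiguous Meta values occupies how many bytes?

2520

@0: version [8B, align 8] → 8
@8: ttl [88B, align 8] → 96
@96: magic [2B, align 2] → 98
+2 pad (align 4)
@100: checksum [4B, align 4] → 104
@104: seq [4B, align 4] → 108
+4 pad (align 8)
@112: ack [8B, align 8] → 120
size 120, align 8
array of 21: 21 × 120 = 2520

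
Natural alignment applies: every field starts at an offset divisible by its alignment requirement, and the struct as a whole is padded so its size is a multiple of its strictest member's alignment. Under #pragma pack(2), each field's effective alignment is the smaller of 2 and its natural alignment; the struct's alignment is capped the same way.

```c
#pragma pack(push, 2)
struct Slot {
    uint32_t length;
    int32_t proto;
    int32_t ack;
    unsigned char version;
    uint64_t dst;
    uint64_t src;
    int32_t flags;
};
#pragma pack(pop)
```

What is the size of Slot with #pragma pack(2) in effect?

34

@0: length [4B, align 2] → 4
@4: proto [4B, align 2] → 8
@8: ack [4B, align 2] → 12
@12: version [1B, align 1] → 13
+1 pad (align 2)
@14: dst [8B, align 2] → 22
@22: src [8B, align 2] → 30
@30: flags [4B, align 2] → 34
size 34, align 2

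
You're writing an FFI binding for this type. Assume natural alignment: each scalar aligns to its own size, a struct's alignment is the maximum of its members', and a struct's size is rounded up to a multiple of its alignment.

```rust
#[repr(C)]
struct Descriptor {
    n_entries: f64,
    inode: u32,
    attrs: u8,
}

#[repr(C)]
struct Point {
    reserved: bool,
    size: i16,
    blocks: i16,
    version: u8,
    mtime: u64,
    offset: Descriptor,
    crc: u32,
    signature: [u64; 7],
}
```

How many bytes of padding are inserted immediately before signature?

4

Descriptor: @0: n_entries [8B, align 8] → 8; @8: inode [4B, align 4] → 12; @12: attrs [1B, align 1] → 13; +3 tail pad (align 8); size 16, align 8
@0: reserved [1B, align 1] → 1
+1 pad (align 2)
@2: size [2B, align 2] → 4
@4: blocks [2B, align 2] → 6
@6: version [1B, align 1] → 7
+1 pad (align 8)
@8: mtime [8B, align 8] → 16
@16: offset [16B, align 8] → 32
@32: crc [4B, align 4] → 36
+4 pad (align 8)
@40: signature [56B, align 8] → 96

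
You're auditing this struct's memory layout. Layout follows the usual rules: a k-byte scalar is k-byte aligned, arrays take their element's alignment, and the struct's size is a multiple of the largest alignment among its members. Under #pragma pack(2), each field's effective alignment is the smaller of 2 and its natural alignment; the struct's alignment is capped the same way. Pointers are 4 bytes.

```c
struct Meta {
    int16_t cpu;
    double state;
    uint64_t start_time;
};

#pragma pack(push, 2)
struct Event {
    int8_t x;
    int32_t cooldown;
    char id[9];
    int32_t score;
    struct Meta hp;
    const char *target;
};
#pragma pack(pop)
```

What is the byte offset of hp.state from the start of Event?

28

Meta: cpu at 0 (size 2, align 2) → ends 2; pad 6 to align 8 for state; state at 8 (size 8, align 8) → ends 16; start_time at 16 (size 8, align 8) → ends 24; total 24 bytes, alignment 8
x at 0 (size 1, align 1) → ends 1
pad 1 to align 2 for cooldown
cooldown at 2 (size 4, align 2) → ends 6
id at 6 (size 9, align 1) → ends 15
pad 1 to align 2 for score
score at 16 (size 4, align 2) → ends 20
hp at 20 (size 24, align 2) → ends 44
within Meta: state at 8
20 + 8 = 28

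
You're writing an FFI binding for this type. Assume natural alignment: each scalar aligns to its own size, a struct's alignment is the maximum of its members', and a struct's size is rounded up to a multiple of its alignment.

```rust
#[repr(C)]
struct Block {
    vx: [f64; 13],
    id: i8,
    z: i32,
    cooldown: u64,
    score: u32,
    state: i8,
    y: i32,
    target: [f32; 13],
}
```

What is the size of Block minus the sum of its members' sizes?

6

0..104  vx  (104B, 8-aligned)
104..105  id  (1B, 1-aligned)
105..108  -- padding (3B)
108..112  z  (4B, 4-aligned)
112..120  cooldown  (8B, 8-aligned)
120..124  score  (4B, 4-aligned)
124..125  state  (1B, 1-aligned)
125..128  -- padding (3B)
128..132  y  (4B, 4-aligned)
132..184  target  (52B, 4-aligned)
sizeof = 184, alignof = 8
data bytes 178, size 184 → padding 6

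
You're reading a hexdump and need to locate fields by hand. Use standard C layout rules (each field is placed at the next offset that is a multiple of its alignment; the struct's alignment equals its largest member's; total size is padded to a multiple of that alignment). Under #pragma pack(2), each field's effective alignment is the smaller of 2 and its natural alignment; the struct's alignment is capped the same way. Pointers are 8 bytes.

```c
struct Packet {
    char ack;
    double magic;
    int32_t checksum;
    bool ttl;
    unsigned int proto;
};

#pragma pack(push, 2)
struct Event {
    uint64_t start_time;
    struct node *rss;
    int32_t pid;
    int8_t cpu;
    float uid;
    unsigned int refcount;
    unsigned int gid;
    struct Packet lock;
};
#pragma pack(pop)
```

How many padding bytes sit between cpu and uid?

Packet: 0..1  ack  (1B, 1-aligned); 1..8  -- padding (7B); 8..16  magic  (8B, 8-aligned); 16..20  checksum  (4B, 4-aligned); 20..21  ttl  (1B, 1-aligned); 21..24  -- padding (3B); 24..28  proto  (4B, 4-aligned); 28..32  -- tail padding (4B); sizeof = 32, alignof = 8
0..8  start_time  (8B, 2-aligned)
8..16  rss  (8B, 2-aligned)
16..20  pid  (4B, 2-aligned)
20..21  cpu  (1B, 1-aligned)
21..22  -- padding (1B)
22..26  uid  (4B, 2-aligned)

1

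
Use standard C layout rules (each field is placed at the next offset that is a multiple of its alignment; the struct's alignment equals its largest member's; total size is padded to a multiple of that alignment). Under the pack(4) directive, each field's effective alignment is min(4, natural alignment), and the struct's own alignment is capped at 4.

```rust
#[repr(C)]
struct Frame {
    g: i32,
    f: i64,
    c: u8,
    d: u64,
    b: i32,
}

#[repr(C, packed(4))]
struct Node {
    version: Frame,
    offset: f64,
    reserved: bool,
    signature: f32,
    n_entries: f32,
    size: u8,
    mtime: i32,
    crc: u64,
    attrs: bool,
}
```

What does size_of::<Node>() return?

Frame: g at 0 (size 4, align 4) → ends 4; pad 4 to align 8 for f; f at 8 (size 8, align 8) → ends 16; c at 16 (size 1, align 1) → ends 17; pad 7 to align 8 for d; d at 24 (size 8, align 8) → ends 32; b at 32 (size 4, align 4) → ends 36; tail pad 4 to reach multiple of 8; total 40 bytes, alignment 8
version at 0 (size 40, align 4) → ends 40
offset at 40 (size 8, align 4) → ends 48
reserved at 48 (size 1, align 1) → ends 49
pad 3 to align 4 for signature
signature at 52 (size 4, align 4) → ends 56
n_entries at 56 (size 4, align 4) → ends 60
size at 60 (size 1, align 1) → ends 61
pad 3 to align 4 for mtime
mtime at 64 (size 4, align 4) → ends 68
crc at 68 (size 8, align 4) → ends 76
attrs at 76 (size 1, align 1) → ends 77
tail pad 3 to reach multiple of 4
total 80 bytes, alignment 4

80 bytes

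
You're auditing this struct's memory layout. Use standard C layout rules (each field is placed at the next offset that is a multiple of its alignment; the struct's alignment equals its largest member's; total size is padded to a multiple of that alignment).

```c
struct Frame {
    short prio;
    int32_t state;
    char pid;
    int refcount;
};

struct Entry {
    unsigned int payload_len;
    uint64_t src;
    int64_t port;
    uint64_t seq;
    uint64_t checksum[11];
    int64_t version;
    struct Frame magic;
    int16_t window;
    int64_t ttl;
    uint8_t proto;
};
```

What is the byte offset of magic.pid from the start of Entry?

Frame: prio at 0 (size 2, align 2) → ends 2; pad 2 to align 4 for state; state at 4 (size 4, align 4) → ends 8; pid at 8 (size 1, align 1) → ends 9; pad 3 to align 4 for refcount; refcount at 12 (size 4, align 4) → ends 16; total 16 bytes, alignment 4
payload_len at 0 (size 4, align 4) → ends 4
pad 4 to align 8 for src
src at 8 (size 8, align 8) → ends 16
port at 16 (size 8, align 8) → ends 24
seq at 24 (size 8, align 8) → ends 32
checksum at 32 (size 88, align 8) → ends 120
version at 120 (size 8, align 8) → ends 128
magic at 128 (size 16, align 4) → ends 144
within Frame: pid at 8
128 + 8 = 136

136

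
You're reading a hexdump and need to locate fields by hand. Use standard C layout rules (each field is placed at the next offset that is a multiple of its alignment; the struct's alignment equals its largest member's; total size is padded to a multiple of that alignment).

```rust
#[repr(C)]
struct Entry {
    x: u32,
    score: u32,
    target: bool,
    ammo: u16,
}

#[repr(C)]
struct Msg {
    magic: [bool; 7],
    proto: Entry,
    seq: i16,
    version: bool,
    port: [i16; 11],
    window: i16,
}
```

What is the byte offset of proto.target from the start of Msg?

16

Entry: @0: x [4B, align 4] → 4; @4: score [4B, align 4] → 8; @8: target [1B, align 1] → 9; +1 pad (align 2); @10: ammo [2B, align 2] → 12; size 12, align 4
@0: magic [7B, align 1] → 7
+1 pad (align 4)
@8: proto [12B, align 4] → 20
within Entry: target at 8
8 + 8 = 16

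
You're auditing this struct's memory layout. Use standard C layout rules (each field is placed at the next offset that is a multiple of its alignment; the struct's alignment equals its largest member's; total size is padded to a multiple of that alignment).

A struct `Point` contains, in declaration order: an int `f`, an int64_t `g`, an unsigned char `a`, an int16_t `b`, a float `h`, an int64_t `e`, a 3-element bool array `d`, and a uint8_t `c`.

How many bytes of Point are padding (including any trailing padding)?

9

0..4  f  (4B, 4-aligned)
4..8  -- padding (4B)
8..16  g  (8B, 8-aligned)
16..17  a  (1B, 1-aligned)
17..18  -- padding (1B)
18..20  b  (2B, 2-aligned)
20..24  h  (4B, 4-aligned)
24..32  e  (8B, 8-aligned)
32..35  d  (3B, 1-aligned)
35..36  c  (1B, 1-aligned)
36..40  -- tail padding (4B)
sizeof = 40, alignof = 8
data bytes 31, size 40 → padding 9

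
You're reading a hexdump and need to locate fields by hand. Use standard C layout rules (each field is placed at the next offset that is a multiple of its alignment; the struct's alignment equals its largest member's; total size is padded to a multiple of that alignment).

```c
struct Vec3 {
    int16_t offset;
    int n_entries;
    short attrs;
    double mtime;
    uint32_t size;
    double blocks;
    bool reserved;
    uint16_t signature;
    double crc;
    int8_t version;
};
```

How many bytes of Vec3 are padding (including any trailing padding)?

24

@0: offset [2B, align 2] → 2
+2 pad (align 4)
@4: n_entries [4B, align 4] → 8
@8: attrs [2B, align 2] → 10
+6 pad (align 8)
@16: mtime [8B, align 8] → 24
@24: size [4B, align 4] → 28
+4 pad (align 8)
@32: blocks [8B, align 8] → 40
@40: reserved [1B, align 1] → 41
+1 pad (align 2)
@42: signature [2B, align 2] → 44
+4 pad (align 8)
@48: crc [8B, align 8] → 56
@56: version [1B, align 1] → 57
+7 tail pad (align 8)
size 64, align 8
data bytes 40, size 64 → padding 24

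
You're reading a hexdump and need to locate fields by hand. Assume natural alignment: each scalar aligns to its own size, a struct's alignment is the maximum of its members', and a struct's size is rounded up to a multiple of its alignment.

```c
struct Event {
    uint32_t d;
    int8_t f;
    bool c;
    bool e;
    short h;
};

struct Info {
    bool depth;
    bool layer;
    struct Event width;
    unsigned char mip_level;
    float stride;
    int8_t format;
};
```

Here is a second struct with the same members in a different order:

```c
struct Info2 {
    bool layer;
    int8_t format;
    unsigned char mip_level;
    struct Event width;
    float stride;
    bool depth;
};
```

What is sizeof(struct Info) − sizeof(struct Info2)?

Event: 0..4  d  (4B, 4-aligned); 4..5  f  (1B, 1-aligned); 5..6  c  (1B, 1-aligned); 6..7  e  (1B, 1-aligned); 7..8  -- padding (1B); 8..10  h  (2B, 2-aligned); 10..12  -- tail padding (2B); sizeof = 12, alignof = 4
0..1  depth  (1B, 1-aligned)
1..2  layer  (1B, 1-aligned)
2..4  -- padding (2B)
4..16  width  (12B, 4-aligned)
16..17  mip_level  (1B, 1-aligned)
17..20  -- padding (3B)
20..24  stride  (4B, 4-aligned)
24..25  format  (1B, 1-aligned)
25..28  -- tail padding (3B)
sizeof = 28, alignof = 4
— Info2 —
0..1  layer  (1B, 1-aligned)
1..2  format  (1B, 1-aligned)
2..3  mip_level  (1B, 1-aligned)
3..4  -- padding (1B)
4..16  width  (12B, 4-aligned)
16..20  stride  (4B, 4-aligned)
20..21  depth  (1B, 1-aligned)
21..24  -- tail padding (3B)
sizeof = 24, alignof = 4
28 − 24 = 4

4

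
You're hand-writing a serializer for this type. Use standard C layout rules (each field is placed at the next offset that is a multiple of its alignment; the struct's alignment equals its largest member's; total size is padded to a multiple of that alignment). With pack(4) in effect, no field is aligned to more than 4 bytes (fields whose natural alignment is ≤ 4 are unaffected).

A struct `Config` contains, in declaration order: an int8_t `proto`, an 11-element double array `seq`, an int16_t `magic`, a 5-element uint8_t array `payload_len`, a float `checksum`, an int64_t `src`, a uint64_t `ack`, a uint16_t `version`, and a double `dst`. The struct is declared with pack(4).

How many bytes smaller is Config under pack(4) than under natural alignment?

12

natural layout:
  @0: proto [1B, align 1] → 1
  +7 pad (align 8)
  @8: seq [88B, align 8] → 96
  @96: magic [2B, align 2] → 98
  @98: payload_len [5B, align 1] → 103
  +1 pad (align 4)
  @104: checksum [4B, align 4] → 108
  +4 pad (align 8)
  @112: src [8B, align 8] → 120
  @120: ack [8B, align 8] → 128
  @128: version [2B, align 2] → 130
  +6 pad (align 8)
  @136: dst [8B, align 8] → 144
  size 144, align 8
packed(4) layout:
  @0: proto [1B, align 1] → 1
  +3 pad (align 4)
  @4: seq [88B, align 4] → 92
  @92: magic [2B, align 2] → 94
  @94: payload_len [5B, align 1] → 99
  +1 pad (align 4)
  @100: checksum [4B, align 4] → 104
  @104: src [8B, align 4] → 112
  @112: ack [8B, align 4] → 120
  @120: version [2B, align 2] → 122
  +2 pad (align 4)
  @124: dst [8B, align 4] → 132
  size 132, align 4
144 − 132 = 12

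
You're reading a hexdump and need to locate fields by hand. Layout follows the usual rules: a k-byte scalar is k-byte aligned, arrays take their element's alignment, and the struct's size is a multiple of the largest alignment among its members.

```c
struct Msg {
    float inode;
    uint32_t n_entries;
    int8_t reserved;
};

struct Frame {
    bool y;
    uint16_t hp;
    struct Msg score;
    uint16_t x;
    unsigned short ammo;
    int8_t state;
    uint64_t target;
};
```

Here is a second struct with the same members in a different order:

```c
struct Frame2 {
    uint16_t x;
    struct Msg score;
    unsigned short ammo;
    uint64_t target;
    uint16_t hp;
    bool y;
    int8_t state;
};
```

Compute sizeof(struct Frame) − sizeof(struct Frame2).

Msg: inode at 0 (size 4, align 4) → ends 4; n_entries at 4 (size 4, align 4) → ends 8; reserved at 8 (size 1, align 1) → ends 9; tail pad 3 to reach multiple of 4; total 12 bytes, alignment 4
y at 0 (size 1, align 1) → ends 1
pad 1 to align 2 for hp
hp at 2 (size 2, align 2) → ends 4
score at 4 (size 12, align 4) → ends 16
x at 16 (size 2, align 2) → ends 18
ammo at 18 (size 2, align 2) → ends 20
state at 20 (size 1, align 1) → ends 21
pad 3 to align 8 for target
target at 24 (size 8, align 8) → ends 32
total 32 bytes, alignment 8
— Frame2 —
x at 0 (size 2, align 2) → ends 2
pad 2 to align 4 for score
score at 4 (size 12, align 4) → ends 16
ammo at 16 (size 2, align 2) → ends 18
pad 6 to align 8 for target
target at 24 (size 8, align 8) → ends 32
hp at 32 (size 2, align 2) → ends 34
y at 34 (size 1, align 1) → ends 35
state at 35 (size 1, align 1) → ends 36
tail pad 4 to reach multiple of 8
total 40 bytes, alignment 8
32 − 40 = -8

-8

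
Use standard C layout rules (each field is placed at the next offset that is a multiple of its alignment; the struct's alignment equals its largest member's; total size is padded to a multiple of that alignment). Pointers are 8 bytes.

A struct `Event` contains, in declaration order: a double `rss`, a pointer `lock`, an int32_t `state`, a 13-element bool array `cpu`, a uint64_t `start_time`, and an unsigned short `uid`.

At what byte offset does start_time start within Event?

0..8  rss  (8B, 8-aligned)
8..16  lock  (8B, 8-aligned)
16..20  state  (4B, 4-aligned)
20..33  cpu  (13B, 1-aligned)
33..40  -- padding (7B)
40..48  start_time  (8B, 8-aligned)

40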